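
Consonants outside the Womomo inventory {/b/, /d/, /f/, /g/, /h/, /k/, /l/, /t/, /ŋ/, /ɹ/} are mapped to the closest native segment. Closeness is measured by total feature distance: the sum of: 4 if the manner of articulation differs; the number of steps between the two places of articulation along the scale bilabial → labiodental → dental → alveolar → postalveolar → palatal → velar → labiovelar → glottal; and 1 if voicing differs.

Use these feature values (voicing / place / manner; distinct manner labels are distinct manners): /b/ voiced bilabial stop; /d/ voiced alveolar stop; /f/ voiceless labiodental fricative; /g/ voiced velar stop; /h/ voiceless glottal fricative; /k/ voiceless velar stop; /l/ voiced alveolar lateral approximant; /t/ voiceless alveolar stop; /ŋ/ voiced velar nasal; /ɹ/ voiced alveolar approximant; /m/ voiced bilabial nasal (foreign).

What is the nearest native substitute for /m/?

/b/ is closest: manner differs (nasal→stop, +4), place distance 0 (bilabial→bilabial), same voicing; total 4. Next closest is /f/ at distance 6.

b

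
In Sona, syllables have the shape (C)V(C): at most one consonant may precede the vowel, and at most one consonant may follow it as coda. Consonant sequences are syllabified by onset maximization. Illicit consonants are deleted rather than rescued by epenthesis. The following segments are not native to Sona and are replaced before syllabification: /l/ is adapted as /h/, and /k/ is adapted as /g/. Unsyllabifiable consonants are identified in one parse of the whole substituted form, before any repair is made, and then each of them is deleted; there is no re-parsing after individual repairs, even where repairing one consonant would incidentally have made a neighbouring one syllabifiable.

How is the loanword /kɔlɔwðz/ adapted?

gɔhɔw

Substitution: /k/ → /g/, /l/ → /h/, giving /gɔhɔwðz/.
The consonants /ð/, /z/ cannot be parsed into a legal (C)V(C) syllable (at most one coda consonant is licensed; onsets are limited to one consonant).
Deleting the stranded consonants removes /ð/, /z/.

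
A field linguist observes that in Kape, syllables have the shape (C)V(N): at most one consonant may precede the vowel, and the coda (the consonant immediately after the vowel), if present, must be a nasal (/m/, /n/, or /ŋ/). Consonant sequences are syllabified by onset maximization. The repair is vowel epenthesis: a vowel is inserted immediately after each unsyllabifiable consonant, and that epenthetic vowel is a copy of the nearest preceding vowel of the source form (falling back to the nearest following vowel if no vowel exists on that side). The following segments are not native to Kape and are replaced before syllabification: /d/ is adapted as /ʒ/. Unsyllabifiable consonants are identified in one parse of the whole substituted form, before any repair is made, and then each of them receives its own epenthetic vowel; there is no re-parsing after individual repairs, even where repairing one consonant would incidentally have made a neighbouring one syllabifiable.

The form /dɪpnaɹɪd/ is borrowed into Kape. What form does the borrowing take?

Substitution: /d/ → /ʒ/, giving /ʒɪpnaɹɪʒ/.
The consonants /p/, /ʒ/ cannot be parsed into a legal (C)V(N) syllable (only a nasal (/m/, /n/, or /ŋ/) is licensed in coda position; onsets are limited to one consonant).
Epenthesis after each stranded consonant: /p/ → /pɪ/, /ʒ/ → /ʒɪ/.

ʒɪpɪnaɹɪʒɪ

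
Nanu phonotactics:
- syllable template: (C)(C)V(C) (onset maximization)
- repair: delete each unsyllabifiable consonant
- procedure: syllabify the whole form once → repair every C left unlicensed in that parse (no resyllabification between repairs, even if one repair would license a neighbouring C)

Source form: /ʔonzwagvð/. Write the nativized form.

Under (C)(C)V(C), the unsyllabifiable consonants are /v/, /ð/ (at most one coda consonant is licensed; onsets may contain at most 2 consonants).
Each unlicensed consonant is deleted: /v/, /ð/.

ʔonzwag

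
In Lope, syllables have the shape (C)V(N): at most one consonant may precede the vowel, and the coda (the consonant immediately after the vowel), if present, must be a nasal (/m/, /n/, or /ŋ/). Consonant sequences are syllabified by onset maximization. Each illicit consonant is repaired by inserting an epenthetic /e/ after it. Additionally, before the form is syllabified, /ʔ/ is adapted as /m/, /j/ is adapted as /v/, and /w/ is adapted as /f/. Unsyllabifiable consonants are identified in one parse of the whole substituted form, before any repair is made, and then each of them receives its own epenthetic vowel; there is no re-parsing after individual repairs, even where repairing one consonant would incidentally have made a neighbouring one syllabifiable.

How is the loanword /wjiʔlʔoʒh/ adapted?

fevimlemoʒehe

Substitution: /w/ → /f/, /j/ → /v/, /ʔ/ → /m/, giving /fvimlmoʒh/.
Under (C)V(N), the unsyllabifiable consonants are /f/, /l/, /ʒ/, /h/ (only a nasal (/m/, /n/, or /ŋ/) is licensed in coda position; onsets are limited to one consonant).
Each unlicensed consonant becomes the onset of a new syllable: /f/ → /fe/, /l/ → /le/, /ʒ/ → /ʒe/, /h/ → /he/.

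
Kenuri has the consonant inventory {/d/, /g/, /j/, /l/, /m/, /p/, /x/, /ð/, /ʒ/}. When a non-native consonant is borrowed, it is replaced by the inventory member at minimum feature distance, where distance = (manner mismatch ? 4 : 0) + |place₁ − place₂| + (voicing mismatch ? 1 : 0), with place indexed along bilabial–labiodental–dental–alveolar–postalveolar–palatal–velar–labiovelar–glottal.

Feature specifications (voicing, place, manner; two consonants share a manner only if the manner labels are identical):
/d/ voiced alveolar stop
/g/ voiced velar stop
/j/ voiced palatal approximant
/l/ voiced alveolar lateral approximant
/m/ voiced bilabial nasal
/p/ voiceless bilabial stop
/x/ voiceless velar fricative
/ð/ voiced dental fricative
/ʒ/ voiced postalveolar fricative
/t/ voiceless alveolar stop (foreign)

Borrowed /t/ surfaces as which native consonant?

d

/d/ is closest: same manner (stop), place distance 0 (alveolar→alveolar), voicing differs (+1); total 1. Next closest is /p/ at distance 3.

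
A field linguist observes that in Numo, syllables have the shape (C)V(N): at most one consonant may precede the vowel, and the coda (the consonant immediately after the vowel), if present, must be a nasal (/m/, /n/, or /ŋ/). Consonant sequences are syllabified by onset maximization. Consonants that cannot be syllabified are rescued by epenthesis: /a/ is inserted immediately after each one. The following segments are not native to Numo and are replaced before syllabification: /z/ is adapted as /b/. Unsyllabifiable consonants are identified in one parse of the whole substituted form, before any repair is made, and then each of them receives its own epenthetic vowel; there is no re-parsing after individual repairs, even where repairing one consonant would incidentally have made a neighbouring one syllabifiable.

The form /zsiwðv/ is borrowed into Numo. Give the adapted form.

Substitution: /z/ → /b/, giving /bsiwðv/.
The consonants /b/, /w/, /ð/, /v/ cannot be parsed into a legal (C)V(N) syllable (only a nasal (/m/, /n/, or /ŋ/) is licensed in coda position; onsets are limited to one consonant).
Each unlicensed consonant becomes the onset of a new syllable: /b/ → /ba/, /w/ → /wa/, /ð/ → /ða/, /v/ → /va/.

basiwaðava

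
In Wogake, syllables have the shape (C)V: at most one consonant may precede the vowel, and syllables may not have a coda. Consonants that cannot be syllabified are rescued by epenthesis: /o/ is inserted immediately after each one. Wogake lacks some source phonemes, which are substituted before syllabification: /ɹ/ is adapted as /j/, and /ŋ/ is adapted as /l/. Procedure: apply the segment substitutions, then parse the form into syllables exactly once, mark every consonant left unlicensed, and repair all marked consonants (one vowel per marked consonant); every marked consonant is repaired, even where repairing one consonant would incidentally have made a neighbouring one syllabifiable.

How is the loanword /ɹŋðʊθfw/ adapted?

Substitution: /ɹ/ → /j/, /ŋ/ → /l/, giving /jlðʊθfw/.
Syllabifying with onset maximization leaves /j/, /l/, /θ/, /f/, /w/ stranded (no codas are permitted; onsets are limited to one consonant).
Epenthesis after each stranded consonant: /j/ → /jo/, /l/ → /lo/, /θ/ → /θo/, /f/ → /fo/, /w/ → /wo/.

joloðʊθofowo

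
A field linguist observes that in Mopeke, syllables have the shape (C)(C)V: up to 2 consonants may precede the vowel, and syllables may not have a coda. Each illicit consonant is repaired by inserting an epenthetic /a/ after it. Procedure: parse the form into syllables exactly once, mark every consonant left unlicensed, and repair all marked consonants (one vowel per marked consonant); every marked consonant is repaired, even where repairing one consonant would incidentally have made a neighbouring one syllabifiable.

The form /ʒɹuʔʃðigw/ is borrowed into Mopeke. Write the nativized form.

The consonants /ʔ/, /g/, /w/ cannot be parsed into a legal (C)(C)V syllable (no codas are permitted; onsets may contain at most 2 consonants).
Each unlicensed consonant becomes the onset of a new syllable: /ʔ/ → /ʔa/, /g/ → /ga/, /w/ → /wa/.

ʒɹuʔaʃðigawa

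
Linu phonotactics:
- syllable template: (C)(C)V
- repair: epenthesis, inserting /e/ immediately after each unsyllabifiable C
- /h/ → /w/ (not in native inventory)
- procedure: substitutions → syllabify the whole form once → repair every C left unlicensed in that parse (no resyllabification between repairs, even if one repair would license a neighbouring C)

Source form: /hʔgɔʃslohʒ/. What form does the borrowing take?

Substitution: /h/ → /w/, giving /wʔgɔʃslowʒ/.
Syllabifying with onset maximization leaves /w/, /ʃ/, /w/, /ʒ/ stranded (no codas are permitted; onsets may contain at most 2 consonants).
Inserting the epenthetic vowel yields /w/ → /we/, /ʃ/ → /ʃe/, /w/ → /we/, /ʒ/ → /ʒe/.

weʔgɔʃesloweʒe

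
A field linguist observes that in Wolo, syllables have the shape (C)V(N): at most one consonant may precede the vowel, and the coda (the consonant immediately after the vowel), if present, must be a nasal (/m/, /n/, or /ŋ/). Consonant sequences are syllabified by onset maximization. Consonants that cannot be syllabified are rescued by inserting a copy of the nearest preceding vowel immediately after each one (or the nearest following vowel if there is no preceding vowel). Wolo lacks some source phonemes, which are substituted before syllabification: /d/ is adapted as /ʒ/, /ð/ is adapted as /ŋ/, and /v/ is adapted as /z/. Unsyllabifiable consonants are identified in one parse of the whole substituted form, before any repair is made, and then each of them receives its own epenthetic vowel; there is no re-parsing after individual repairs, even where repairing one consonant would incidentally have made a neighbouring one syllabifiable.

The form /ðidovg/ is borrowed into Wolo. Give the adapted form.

Substitution: /ð/ → /ŋ/, /d/ → /ʒ/, /v/ → /z/, giving /ŋiʒozg/.
Under (C)V(N), the unsyllabifiable consonants are /z/, /g/ (only a nasal (/m/, /n/, or /ŋ/) is licensed in coda position; onsets are limited to one consonant).
Inserting the epenthetic vowel yields /z/ → /zo/, /g/ → /go/.

ŋiʒozogo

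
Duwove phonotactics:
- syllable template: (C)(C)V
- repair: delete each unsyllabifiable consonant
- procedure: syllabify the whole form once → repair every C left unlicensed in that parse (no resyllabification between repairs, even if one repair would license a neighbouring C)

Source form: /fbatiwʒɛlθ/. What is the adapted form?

Under (C)(C)V, the unsyllabifiable consonants are /l/, /θ/ (no codas are permitted; onsets may contain at most 2 consonants).
Deleting the stranded consonants removes /l/, /θ/.

fbatiwʒɛ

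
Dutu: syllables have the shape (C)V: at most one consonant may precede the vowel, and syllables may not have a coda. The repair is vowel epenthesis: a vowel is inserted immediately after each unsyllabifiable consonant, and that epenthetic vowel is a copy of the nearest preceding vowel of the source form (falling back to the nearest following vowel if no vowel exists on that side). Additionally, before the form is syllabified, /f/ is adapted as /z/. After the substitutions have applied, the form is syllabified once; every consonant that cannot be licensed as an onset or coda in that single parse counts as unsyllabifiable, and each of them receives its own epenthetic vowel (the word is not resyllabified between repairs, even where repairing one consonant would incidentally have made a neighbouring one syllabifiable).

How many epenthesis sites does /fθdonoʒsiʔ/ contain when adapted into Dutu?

After substitution the input is /zθdonoʒsiʔ/.
The unsyllabifiable consonants are /z/, /θ/, /ʒ/, /ʔ/; each receives one epenthetic vowel.

4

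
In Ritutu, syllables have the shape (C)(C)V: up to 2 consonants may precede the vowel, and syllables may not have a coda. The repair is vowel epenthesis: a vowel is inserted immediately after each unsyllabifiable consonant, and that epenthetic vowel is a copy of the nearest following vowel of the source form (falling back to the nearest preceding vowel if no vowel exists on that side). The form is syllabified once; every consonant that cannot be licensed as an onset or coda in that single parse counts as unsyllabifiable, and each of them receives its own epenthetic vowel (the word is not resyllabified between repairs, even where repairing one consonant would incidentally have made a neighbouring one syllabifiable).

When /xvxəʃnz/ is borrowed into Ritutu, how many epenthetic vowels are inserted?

The unsyllabifiable consonants are /x/, /ʃ/, /n/, /z/; each receives one epenthetic vowel.

4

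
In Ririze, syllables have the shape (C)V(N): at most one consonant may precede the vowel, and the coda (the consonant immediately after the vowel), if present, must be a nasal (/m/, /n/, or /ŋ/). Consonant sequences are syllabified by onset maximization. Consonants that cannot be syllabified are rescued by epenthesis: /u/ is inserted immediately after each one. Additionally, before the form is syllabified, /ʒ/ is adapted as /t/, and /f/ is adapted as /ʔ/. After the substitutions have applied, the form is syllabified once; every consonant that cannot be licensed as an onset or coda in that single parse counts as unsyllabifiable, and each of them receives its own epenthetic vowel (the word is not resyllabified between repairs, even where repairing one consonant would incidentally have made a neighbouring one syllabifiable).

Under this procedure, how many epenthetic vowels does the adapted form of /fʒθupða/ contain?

After substitution the input is /ʔtθupða/.
The unsyllabifiable consonants are /ʔ/, /t/, /p/; each receives one epenthetic vowel.

3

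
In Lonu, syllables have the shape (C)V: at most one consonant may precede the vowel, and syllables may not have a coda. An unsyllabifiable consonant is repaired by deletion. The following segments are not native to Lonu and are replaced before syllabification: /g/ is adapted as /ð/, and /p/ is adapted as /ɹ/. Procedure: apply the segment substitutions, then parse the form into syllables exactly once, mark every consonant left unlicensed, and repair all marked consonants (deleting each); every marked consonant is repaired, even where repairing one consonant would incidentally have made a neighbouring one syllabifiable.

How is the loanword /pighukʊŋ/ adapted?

ɹihukʊ

Substitution: /p/ → /ɹ/, /g/ → /ð/, giving /ɹiðhukʊŋ/.
The consonants /ð/, /ŋ/ cannot be parsed into a legal (C)V syllable (no codas are permitted; onsets are limited to one consonant).
Each unlicensed consonant is deleted: /ð/, /ŋ/.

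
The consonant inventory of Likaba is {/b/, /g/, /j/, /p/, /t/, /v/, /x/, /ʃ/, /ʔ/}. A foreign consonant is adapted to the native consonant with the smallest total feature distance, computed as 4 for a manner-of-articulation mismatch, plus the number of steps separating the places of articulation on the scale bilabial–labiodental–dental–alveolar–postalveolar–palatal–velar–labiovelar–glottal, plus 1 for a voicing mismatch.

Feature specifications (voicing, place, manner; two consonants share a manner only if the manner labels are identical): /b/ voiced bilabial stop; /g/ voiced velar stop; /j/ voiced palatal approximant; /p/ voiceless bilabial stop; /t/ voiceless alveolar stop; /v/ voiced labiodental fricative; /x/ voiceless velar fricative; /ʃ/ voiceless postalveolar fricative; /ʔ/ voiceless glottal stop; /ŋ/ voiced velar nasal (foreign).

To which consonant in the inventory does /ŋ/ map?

g

/g/ is closest: manner differs (nasal→stop, +4), place distance 0 (velar→velar), same voicing; total 4. Next closest is /j/ at distance 5.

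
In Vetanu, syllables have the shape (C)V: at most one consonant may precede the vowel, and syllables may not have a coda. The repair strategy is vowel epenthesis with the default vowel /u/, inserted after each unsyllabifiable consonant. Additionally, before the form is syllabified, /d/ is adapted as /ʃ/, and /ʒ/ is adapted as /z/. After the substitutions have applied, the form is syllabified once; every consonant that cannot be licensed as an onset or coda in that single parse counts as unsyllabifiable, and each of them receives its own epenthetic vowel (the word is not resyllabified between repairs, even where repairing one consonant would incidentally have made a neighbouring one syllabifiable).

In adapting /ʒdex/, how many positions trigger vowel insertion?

After substitution the input is /zʃex/.
The unsyllabifiable consonants are /z/, /x/; each receives one epenthetic vowel.

2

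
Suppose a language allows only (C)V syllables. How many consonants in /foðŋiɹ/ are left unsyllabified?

2

Under (C)V, the unsyllabifiable consonants are /ð/, /ɹ/ (no codas are permitted; onsets are limited to one consonant).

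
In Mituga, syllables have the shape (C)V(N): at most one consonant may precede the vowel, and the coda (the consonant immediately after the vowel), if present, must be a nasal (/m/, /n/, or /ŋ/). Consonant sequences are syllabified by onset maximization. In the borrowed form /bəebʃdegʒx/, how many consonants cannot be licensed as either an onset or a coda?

Syllabifying with onset maximization leaves /b/, /ʃ/, /g/, /ʒ/, /x/ stranded (only a nasal (/m/, /n/, or /ŋ/) is licensed in coda position; onsets are limited to one consonant).

5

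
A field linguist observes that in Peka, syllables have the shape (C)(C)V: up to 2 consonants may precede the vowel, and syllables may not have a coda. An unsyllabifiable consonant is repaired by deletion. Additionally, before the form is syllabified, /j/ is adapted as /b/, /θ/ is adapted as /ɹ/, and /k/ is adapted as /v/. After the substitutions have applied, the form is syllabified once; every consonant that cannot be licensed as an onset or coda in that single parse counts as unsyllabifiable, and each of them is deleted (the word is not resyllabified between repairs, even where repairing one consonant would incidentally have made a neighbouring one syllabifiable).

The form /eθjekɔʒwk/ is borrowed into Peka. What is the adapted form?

eɹbevɔ

Substitution: /θ/ → /ɹ/, /j/ → /b/, /k/ → /v/, giving /eɹbevɔʒwv/.
The consonants /ʒ/, /w/, /v/ cannot be parsed into a legal (C)(C)V syllable (no codas are permitted; onsets may contain at most 2 consonants).
Deletion applies to /ʒ/, /w/, /v/.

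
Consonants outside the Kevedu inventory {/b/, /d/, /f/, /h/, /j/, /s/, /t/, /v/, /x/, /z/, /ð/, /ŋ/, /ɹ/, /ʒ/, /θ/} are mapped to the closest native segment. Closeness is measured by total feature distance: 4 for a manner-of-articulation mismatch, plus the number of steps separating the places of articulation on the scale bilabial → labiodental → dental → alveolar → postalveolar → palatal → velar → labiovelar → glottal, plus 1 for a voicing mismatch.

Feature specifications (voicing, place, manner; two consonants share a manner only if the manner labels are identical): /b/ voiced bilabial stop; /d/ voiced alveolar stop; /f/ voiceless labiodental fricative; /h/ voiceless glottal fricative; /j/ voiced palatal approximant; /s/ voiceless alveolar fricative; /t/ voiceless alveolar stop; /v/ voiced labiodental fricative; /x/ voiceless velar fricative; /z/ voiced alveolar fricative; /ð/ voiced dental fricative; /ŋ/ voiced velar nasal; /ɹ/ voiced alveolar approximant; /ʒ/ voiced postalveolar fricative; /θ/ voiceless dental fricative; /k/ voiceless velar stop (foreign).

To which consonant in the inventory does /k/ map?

/t/ is closest: same manner (stop), place distance 3 (velar→alveolar), same voicing; total 3. Next closest is /d/ at distance 4.

t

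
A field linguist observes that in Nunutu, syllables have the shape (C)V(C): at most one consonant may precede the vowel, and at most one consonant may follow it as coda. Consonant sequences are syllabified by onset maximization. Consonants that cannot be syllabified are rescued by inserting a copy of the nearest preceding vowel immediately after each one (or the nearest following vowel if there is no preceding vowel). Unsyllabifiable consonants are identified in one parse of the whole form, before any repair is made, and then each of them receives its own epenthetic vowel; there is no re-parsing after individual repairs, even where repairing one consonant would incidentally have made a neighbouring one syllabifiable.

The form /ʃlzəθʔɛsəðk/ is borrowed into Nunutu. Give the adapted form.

Under (C)V(C), the unsyllabifiable consonants are /ʃ/, /l/, /k/ (at most one coda consonant is licensed; onsets are limited to one consonant).
Each unlicensed consonant becomes the onset of a new syllable: /ʃ/ → /ʃə/, /l/ → /lə/, /k/ → /kə/.

ʃələzəθʔɛsəðkə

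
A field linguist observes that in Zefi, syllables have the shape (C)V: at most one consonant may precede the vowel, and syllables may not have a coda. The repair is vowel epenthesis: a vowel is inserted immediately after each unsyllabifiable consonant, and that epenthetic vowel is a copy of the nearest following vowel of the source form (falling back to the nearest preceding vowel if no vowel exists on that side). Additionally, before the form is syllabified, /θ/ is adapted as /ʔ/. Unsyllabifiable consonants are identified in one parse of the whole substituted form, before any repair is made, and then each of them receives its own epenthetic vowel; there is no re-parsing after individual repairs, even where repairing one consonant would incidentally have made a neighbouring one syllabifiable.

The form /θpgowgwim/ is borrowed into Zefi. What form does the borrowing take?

ʔopogowigiwimi

Substitution: /θ/ → /ʔ/, giving /ʔpgowgwim/.
The consonants /ʔ/, /p/, /w/, /g/, /m/ cannot be parsed into a legal (C)V syllable (no codas are permitted; onsets are limited to one consonant).
Each unlicensed consonant becomes the onset of a new syllable: /ʔ/ → /ʔo/, /p/ → /po/, /w/ → /wi/, /g/ → /gi/, /m/ → /mi/.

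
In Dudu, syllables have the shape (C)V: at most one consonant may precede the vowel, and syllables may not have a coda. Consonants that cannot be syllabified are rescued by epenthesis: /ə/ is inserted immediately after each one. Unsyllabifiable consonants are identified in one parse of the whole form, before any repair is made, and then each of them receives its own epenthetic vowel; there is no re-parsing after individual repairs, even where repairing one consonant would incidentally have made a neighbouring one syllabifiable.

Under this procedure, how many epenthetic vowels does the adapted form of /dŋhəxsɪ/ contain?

The unsyllabifiable consonants are /d/, /ŋ/, /x/; each receives one epenthetic vowel.

3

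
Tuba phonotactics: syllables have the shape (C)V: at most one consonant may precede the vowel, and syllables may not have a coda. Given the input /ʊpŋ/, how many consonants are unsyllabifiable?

2

The consonants /p/, /ŋ/ cannot be parsed into a legal (C)V syllable (no codas are permitted; onsets are limited to one consonant).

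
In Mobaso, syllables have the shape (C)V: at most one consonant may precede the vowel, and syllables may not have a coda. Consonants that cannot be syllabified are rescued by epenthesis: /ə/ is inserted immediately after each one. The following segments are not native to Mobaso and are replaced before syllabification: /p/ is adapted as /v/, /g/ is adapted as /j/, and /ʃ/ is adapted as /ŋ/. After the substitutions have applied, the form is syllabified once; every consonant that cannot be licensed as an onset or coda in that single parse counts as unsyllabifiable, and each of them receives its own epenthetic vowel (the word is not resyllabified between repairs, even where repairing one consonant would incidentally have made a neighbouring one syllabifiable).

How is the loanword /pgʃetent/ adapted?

vəjəŋetenətə

Substitution: /p/ → /v/, /g/ → /j/, /ʃ/ → /ŋ/, giving /vjŋetent/.
Syllabifying with onset maximization leaves /v/, /j/, /n/, /t/ stranded (no codas are permitted; onsets are limited to one consonant).
Inserting the epenthetic vowel yields /v/ → /və/, /j/ → /jə/, /n/ → /nə/, /t/ → /tə/.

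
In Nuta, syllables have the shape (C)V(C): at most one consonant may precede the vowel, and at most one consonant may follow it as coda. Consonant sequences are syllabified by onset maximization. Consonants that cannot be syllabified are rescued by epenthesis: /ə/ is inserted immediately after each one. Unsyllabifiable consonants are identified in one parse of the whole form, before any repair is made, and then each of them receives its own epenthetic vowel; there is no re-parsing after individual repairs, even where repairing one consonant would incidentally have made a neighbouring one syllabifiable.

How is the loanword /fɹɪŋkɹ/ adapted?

fəɹɪŋkəɹə

Syllabifying with onset maximization leaves /f/, /k/, /ɹ/ stranded (at most one coda consonant is licensed; onsets are limited to one consonant).
Epenthesis after each stranded consonant: /f/ → /fə/, /k/ → /kə/, /ɹ/ → /ɹə/.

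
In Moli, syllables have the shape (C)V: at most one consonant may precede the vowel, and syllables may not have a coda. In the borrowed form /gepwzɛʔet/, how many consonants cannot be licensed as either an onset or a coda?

3

Syllabifying with onset maximization leaves /p/, /w/, /t/ stranded (no codas are permitted; onsets are limited to one consonant).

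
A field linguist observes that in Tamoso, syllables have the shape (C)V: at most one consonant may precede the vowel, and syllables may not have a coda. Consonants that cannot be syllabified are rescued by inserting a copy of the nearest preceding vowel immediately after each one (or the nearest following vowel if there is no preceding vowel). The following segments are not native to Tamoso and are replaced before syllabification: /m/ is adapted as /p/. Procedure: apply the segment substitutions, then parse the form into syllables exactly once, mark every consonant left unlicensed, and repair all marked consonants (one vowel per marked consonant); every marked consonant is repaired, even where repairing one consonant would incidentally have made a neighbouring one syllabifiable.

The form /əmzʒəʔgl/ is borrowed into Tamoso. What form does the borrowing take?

əpəzəʒəʔəgələ

Substitution: /m/ → /p/, giving /əpzʒəʔgl/.
Under (C)V, the unsyllabifiable consonants are /p/, /z/, /ʔ/, /g/, /l/ (no codas are permitted; onsets are limited to one consonant).
Epenthesis after each stranded consonant: /p/ → /pə/, /z/ → /zə/, /ʔ/ → /ʔə/, /g/ → /gə/, /l/ → /lə/.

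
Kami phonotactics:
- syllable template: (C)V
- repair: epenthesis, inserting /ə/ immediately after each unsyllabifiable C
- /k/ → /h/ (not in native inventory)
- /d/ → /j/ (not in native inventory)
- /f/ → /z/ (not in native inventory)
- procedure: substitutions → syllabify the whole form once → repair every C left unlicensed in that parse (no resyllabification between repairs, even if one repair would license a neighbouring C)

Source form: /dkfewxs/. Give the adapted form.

jəhəzewəxəsə

Substitution: /d/ → /j/, /k/ → /h/, /f/ → /z/, giving /jhzewxs/.
Under (C)V, the unsyllabifiable consonants are /j/, /h/, /w/, /x/, /s/ (no codas are permitted; onsets are limited to one consonant).
Epenthesis after each stranded consonant: /j/ → /jə/, /h/ → /hə/, /w/ → /wə/, /x/ → /xə/, /s/ → /sə/.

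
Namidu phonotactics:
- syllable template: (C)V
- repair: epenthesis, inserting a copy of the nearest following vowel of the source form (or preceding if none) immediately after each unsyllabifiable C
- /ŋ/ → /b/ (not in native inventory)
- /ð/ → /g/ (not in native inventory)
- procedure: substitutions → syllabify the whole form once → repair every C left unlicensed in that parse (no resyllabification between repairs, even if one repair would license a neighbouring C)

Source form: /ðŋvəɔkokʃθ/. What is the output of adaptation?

Substitution: /ð/ → /g/, /ŋ/ → /b/, giving /gbvəɔkokʃθ/.
Syllabifying with onset maximization leaves /g/, /b/, /k/, /ʃ/, /θ/ stranded (no codas are permitted; onsets are limited to one consonant).
Epenthesis after each stranded consonant: /g/ → /gə/, /b/ → /bə/, /k/ → /ko/, /ʃ/ → /ʃo/, /θ/ → /θo/.

gəbəvəɔkokoʃoθo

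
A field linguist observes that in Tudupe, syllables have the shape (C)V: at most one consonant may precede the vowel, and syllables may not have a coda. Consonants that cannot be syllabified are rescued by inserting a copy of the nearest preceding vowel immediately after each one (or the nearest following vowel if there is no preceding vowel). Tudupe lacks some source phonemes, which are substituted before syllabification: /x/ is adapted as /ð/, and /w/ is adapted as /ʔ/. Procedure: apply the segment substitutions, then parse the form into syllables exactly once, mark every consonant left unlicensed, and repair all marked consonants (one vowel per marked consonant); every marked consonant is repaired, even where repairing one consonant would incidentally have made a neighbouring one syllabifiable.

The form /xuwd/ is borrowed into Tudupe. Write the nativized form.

ðuʔudu

Substitution: /x/ → /ð/, /w/ → /ʔ/, giving /ðuʔd/.
The consonants /ʔ/, /d/ cannot be parsed into a legal (C)V syllable (no codas are permitted; onsets are limited to one consonant).
Epenthesis after each stranded consonant: /ʔ/ → /ʔu/, /d/ → /du/.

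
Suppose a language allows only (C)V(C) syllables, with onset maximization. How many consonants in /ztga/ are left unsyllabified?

The consonants /z/, /t/ cannot be parsed into a legal (C)V(C) syllable (at most one coda consonant is licensed; onsets are limited to one consonant).

2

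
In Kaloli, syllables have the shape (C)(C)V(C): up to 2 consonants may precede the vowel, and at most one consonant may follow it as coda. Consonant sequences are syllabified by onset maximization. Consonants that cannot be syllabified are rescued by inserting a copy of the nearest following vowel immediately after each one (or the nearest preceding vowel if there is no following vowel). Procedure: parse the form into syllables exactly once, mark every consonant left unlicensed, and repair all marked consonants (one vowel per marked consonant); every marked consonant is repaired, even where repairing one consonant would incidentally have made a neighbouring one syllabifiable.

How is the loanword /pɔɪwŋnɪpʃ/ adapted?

The consonants /ʃ/ cannot be parsed into a legal (C)(C)V(C) syllable (at most one coda consonant is licensed; onsets may contain at most 2 consonants).
Epenthesis after each stranded consonant: /ʃ/ → /ʃɪ/.

pɔɪwŋnɪpʃɪ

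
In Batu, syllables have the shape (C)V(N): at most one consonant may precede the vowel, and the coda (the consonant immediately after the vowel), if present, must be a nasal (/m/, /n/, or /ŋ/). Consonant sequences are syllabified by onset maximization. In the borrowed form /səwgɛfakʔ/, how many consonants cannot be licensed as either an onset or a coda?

Syllabifying with onset maximization leaves /w/, /k/, /ʔ/ stranded (only a nasal (/m/, /n/, or /ŋ/) is licensed in coda position; onsets are limited to one consonant).

3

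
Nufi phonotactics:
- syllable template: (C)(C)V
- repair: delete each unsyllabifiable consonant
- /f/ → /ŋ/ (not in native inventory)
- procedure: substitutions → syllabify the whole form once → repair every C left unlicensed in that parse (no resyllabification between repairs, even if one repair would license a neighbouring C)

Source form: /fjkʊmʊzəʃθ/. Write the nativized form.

jkʊmʊzə

Substitution: /f/ → /ŋ/, giving /ŋjkʊmʊzəʃθ/.
Syllabifying with onset maximization leaves /ŋ/, /ʃ/, /θ/ stranded (no codas are permitted; onsets may contain at most 2 consonants).
Each unlicensed consonant is deleted: /ŋ/, /ʃ/, /θ/.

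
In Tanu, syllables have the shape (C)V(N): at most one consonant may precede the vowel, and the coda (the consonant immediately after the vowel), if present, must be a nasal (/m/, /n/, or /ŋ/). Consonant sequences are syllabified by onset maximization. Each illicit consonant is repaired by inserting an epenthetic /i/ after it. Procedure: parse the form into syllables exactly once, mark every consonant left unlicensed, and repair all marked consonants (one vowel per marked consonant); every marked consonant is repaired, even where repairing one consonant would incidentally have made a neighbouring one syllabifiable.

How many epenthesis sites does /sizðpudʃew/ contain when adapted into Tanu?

4

The unsyllabifiable consonants are /z/, /ð/, /d/, /w/; each receives one epenthetic vowel.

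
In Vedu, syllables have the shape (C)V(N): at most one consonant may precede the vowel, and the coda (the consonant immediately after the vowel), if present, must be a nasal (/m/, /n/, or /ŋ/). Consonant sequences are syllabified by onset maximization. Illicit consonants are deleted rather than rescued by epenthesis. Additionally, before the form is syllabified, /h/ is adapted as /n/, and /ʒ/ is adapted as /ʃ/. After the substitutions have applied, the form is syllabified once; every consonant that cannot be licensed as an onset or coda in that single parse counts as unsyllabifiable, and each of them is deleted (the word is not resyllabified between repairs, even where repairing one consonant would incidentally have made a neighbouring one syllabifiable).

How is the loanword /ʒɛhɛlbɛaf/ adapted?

Substitution: /ʒ/ → /ʃ/, /h/ → /n/, giving /ʃɛnɛlbɛaf/.
Syllabifying with onset maximization leaves /l/, /f/ stranded (only a nasal (/m/, /n/, or /ŋ/) is licensed in coda position; onsets are limited to one consonant).
Deleting the stranded consonants removes /l/, /f/.

ʃɛnɛbɛa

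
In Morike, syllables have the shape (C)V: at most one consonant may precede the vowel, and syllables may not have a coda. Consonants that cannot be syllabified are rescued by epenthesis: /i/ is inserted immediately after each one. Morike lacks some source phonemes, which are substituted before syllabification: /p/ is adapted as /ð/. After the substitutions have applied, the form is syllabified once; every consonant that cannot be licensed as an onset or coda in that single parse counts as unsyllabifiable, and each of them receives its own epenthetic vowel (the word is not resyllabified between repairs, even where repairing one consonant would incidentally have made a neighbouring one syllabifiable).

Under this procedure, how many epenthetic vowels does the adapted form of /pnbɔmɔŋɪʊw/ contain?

3

After substitution the input is /ðnbɔmɔŋɪʊw/.
The unsyllabifiable consonants are /ð/, /n/, /w/; each receives one epenthetic vowel.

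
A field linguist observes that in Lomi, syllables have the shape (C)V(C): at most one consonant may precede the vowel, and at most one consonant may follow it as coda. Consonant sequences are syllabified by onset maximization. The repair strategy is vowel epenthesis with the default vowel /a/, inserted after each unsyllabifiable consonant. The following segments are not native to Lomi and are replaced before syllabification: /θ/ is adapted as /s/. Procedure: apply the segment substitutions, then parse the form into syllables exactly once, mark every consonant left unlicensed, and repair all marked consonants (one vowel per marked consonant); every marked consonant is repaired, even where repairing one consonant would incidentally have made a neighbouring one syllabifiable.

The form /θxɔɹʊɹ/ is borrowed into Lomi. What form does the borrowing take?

Substitution: /θ/ → /s/, giving /sxɔɹʊɹ/.
Under (C)V(C), the unsyllabifiable consonants are /s/ (at most one coda consonant is licensed; onsets are limited to one consonant).
Epenthesis after each stranded consonant: /s/ → /sa/.

saxɔɹʊɹ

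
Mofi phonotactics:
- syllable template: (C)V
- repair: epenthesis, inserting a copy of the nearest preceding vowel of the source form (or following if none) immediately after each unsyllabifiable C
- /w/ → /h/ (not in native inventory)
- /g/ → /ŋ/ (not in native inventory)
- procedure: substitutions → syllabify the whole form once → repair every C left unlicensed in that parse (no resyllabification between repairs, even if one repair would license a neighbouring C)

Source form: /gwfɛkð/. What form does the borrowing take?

Substitution: /g/ → /ŋ/, /w/ → /h/, giving /ŋhfɛkð/.
Under (C)V, the unsyllabifiable consonants are /ŋ/, /h/, /k/, /ð/ (no codas are permitted; onsets are limited to one consonant).
Inserting the epenthetic vowel yields /ŋ/ → /ŋɛ/, /h/ → /hɛ/, /k/ → /kɛ/, /ð/ → /ðɛ/.

ŋɛhɛfɛkɛðɛ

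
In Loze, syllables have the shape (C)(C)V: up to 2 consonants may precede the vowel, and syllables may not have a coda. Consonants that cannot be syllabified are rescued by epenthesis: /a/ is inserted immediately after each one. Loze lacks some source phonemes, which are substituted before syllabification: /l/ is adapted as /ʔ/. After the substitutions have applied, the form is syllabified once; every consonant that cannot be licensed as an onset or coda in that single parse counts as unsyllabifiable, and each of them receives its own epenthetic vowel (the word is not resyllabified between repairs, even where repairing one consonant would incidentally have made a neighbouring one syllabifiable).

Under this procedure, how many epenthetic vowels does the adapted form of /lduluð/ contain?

1

After substitution the input is /ʔduʔuð/.
The unsyllabifiable consonants are /ð/; each receives one epenthetic vowel.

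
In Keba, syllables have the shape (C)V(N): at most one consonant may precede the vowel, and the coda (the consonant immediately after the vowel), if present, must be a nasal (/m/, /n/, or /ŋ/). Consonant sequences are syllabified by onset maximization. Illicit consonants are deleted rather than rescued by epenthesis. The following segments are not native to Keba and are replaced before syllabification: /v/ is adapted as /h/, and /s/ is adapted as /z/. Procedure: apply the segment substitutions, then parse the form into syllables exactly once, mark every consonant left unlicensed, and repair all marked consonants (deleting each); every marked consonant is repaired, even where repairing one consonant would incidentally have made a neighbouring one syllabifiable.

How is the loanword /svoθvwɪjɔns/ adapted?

howɪjɔn

Substitution: /s/ → /z/, /v/ → /h/, giving /zhoθhwɪjɔnz/.
Under (C)V(N), the unsyllabifiable consonants are /z/, /θ/, /h/, /z/ (only a nasal (/m/, /n/, or /ŋ/) is licensed in coda position; onsets are limited to one consonant).
Deleting the stranded consonants removes /z/, /θ/, /h/, /z/.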